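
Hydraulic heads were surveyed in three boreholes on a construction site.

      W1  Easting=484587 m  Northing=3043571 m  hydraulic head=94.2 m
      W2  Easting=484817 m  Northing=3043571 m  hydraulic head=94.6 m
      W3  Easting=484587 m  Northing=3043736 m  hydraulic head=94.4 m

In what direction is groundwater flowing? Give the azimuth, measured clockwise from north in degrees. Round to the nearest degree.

235°

∂h/∂x = (94.6 − 94.2) / (484817 − 484587) = +0.001739
∂h/∂y = (94.4 − 94.2) / (3043736 − 3043571) = +0.001212
Flow direction (−∇h) has components (-0.001739 E, -0.001212 N).
Azimuth = atan2(E, N) = atan2(-0.001739, -0.001212) = 235.1° ≈ 235°.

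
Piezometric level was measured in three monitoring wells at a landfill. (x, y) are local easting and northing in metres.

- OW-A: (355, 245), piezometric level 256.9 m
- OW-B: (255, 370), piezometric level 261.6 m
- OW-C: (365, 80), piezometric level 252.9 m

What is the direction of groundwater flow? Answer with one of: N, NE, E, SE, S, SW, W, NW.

With h = a·x + b·y + c and OW-A as origin, the differences give:
  (-100)·a + 125·b = +4.7
  10·a + (-165)·b = -4.0
Eliminate b (×(-165) and ×125, subtract): 15250·a = -275.50 → a = ∂h/∂x = -0.01807
Back-substitute: b = ∂h/∂y = +0.02315.
Flow = −∇h = (+0.01807 east, -0.02315 north), which points southeast.

SE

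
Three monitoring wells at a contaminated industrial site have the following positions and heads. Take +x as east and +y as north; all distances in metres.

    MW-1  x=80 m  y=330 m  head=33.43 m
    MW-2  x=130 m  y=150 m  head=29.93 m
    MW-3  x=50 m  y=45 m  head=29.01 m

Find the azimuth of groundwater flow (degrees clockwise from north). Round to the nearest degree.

With h = a·x + b·y + c and MW-1 as origin, the differences give:
  50·a + (-180)·b = -3.50
  (-30)·a + (-285)·b = -4.42
Eliminate b (×(-285) and ×(-180), subtract): -19650·a = 201.900 → a = ∂h/∂x = -0.01027
Back-substitute: b = ∂h/∂y = +0.01659.
Flow direction (−∇h) has components (+0.01027 E, -0.01659 N).
Azimuth = atan2(E, N) = atan2(+0.01027, -0.01659) = 148.2° ≈ 148°.

148°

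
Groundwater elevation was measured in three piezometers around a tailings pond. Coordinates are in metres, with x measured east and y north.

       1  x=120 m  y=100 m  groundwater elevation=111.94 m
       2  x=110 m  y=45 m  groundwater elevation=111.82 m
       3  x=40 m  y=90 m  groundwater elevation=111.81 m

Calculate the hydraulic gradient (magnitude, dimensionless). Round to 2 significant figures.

0.0024

With h = a·x + b·y + c and 1 as origin, the differences give:
  (-10)·a + (-55)·b = -0.12
  (-80)·a + (-10)·b = -0.13
Eliminate b (×(-10) and ×(-55), subtract): -4300·a = -5.950 → a = ∂h/∂x = +0.001384
Back-substitute: b = ∂h/∂y = +0.001930.
|∇h| = √(0.001384² + 0.001930²) = 0.002375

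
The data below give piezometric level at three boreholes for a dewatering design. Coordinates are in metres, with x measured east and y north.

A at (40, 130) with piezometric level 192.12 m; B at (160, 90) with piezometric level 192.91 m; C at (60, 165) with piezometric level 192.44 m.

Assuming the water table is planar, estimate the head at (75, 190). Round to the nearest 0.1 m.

192.7 m

Taking A as reference: B−A = (120, -40, +0.79); C−A = (20, 35, +0.32).
Solve a·Δx + b·Δy = Δh: det = 120·35 − 20·(-40) = 5000.
∂h/∂x = [(+0.79)·35 − (+0.32)·(-40)] / 5000 = +0.008090
∂h/∂y = [120·(+0.32) − 20·(+0.79)] / 5000 = +0.004520
h(75, 190) = 192.12 + (+0.008090)·(35) + (+0.004520)·(60) = 192.12 +0.283 +0.271 = 192.674 m.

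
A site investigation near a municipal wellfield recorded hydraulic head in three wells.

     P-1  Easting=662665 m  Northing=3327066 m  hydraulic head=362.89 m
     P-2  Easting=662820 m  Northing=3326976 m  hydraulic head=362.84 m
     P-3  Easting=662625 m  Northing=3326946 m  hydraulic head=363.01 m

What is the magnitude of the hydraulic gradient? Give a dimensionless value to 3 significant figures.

0.00106

Taking P-1 as reference: P-2−P-1 = (155, -90, -0.05); P-3−P-1 = (-40, -120, +0.12).
Determinant of the coordinate differences = 155·(-120) − (-40)·(-90) = -22200.
∂h/∂x = [(-0.05)·(-120) − (+0.12)·(-90)] / -22200 = -0.0007568
∂h/∂y = [155·(+0.12) − (-40)·(-0.05)] / -22200 = -0.0007477
|∇h| = √(-0.0007568² + -0.0007477²) = 0.001064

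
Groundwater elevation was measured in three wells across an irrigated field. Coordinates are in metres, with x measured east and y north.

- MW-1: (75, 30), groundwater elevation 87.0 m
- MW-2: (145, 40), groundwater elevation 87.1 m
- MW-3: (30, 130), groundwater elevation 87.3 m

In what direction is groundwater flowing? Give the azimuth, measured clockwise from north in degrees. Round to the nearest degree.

Taking MW-1 as reference: MW-2−MW-1 = (70, 10, +0.1); MW-3−MW-1 = (-45, 100, +0.3).
Determinant of the coordinate differences = 70·100 − (-45)·10 = 7450.
∂h/∂x = [(+0.1)·100 − (+0.3)·10] / 7450 = +0.0009396
∂h/∂y = [70·(+0.3) − (-45)·(+0.1)] / 7450 = +0.003423
Flow direction (−∇h) has components (-0.0009396 E, -0.003423 N).
Azimuth = atan2(E, N) = atan2(-0.0009396, -0.003423) = 195.4° ≈ 195°.

195°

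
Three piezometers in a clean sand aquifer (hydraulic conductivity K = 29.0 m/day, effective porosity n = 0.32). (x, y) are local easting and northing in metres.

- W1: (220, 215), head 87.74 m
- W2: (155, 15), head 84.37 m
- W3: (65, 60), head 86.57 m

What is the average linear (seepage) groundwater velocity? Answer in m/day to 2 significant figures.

2.3 m/day

Taking W1 as reference: W2−W1 = (-65, -200, -3.37); W3−W1 = (-155, -155, -1.17).
Solve a·Δx + b·Δy = Δh: det = (-65)·(-155) − (-155)·(-200) = -20925.
∂h/∂x = [(-3.37)·(-155) − (-1.17)·(-200)] / -20925 = -0.01378
∂h/∂y = [(-65)·(-1.17) − (-155)·(-3.37)] / -20925 = +0.02133
|∇h| = √(-0.01378² + 0.02133²) = 0.02539
Seepage velocity v = K·i/n = 29.0 × 0.02539 / 0.32 = 2.301 m/day.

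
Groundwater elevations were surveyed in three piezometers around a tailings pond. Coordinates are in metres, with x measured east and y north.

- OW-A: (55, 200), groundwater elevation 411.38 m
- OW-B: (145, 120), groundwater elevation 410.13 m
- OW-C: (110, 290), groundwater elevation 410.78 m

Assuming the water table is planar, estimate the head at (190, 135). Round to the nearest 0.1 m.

With h = a·x + b·y + c and OW-A as origin, the differences give:
  90·a + (-80)·b = -1.25
  55·a + 90·b = -0.60
Eliminate b (×90 and ×(-80), subtract): 12500·a = -160.500 → a = ∂h/∂x = -0.01284
Back-substitute: b = ∂h/∂y = +0.001180.
h(190, 135) = 411.38 + (-0.01284)·(135) + (+0.001180)·(-65) = 411.38 -1.733 -0.077 = 409.570 m.

409.6 m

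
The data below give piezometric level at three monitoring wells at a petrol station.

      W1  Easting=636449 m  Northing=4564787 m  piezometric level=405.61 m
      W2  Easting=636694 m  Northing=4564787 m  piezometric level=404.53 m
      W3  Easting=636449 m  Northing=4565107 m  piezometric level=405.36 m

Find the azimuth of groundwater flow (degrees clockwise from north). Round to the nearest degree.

∂h/∂x = (404.53 − 405.61) / (636694 − 636449) = -0.004408
∂h/∂y = (405.36 − 405.61) / (4565107 − 4564787) = -0.0007813
Flow direction (−∇h) has components (+0.004408 E, +0.0007813 N).
Azimuth = atan2(E, N) = atan2(+0.004408, +0.0007813) = 79.9° ≈ 080°.

080°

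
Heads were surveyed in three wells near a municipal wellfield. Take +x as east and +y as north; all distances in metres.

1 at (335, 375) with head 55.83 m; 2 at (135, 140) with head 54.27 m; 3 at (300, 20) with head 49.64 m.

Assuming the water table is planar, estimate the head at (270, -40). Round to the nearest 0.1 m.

Taking 1 as reference: 2−1 = (-200, -235, -1.56); 3−1 = (-35, -355, -6.19).
Determinant of the coordinate differences = (-200)·(-355) − (-35)·(-235) = 62775.
∂h/∂x = [(-1.56)·(-355) − (-6.19)·(-235)] / 62775 = -0.01435
∂h/∂y = [(-200)·(-6.19) − (-35)·(-1.56)] / 62775 = +0.01885
h(270, -40) = 55.83 + (-0.01435)·(-65) + (+0.01885)·(-415) = 55.83 +0.933 -7.823 = 48.939 m.

48.9 m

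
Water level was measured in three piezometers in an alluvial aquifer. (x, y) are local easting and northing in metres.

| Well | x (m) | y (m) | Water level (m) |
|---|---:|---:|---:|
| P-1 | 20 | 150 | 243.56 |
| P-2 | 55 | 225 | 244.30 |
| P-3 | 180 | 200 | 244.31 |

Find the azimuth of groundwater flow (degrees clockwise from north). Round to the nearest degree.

192°

Three-point gradient (reference P-1): Δ to P-2 = (35, 75, +0.74), Δ to P-3 = (160, 50, +0.75).
∂h/∂x = +0.001878, ∂h/∂y = +0.008990 (det = -10250).
Flow direction (−∇h) has components (-0.001878 E, -0.008990 N).
Azimuth = atan2(E, N) = atan2(-0.001878, -0.008990) = 191.8° ≈ 192°.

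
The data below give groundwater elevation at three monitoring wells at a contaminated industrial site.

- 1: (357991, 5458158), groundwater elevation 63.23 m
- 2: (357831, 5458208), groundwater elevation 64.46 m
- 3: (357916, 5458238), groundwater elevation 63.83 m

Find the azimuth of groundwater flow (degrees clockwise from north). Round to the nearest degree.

Differences from 1: to 2 (Δx, Δy, Δh) = (-160, 50, +1.23); to 3 = (-75, 80, +0.60).
Solve a·Δx + b·Δy = Δh: det = (-160)·80 − (-75)·50 = -9050.
∂h/∂x = [(+1.23)·80 − (+0.60)·50] / -9050 = -0.007558
∂h/∂y = [(-160)·(+0.60) − (-75)·(+1.23)] / -9050 = +0.0004144
Flow direction (−∇h) has components (+0.007558 E, -0.0004144 N).
Azimuth = atan2(E, N) = atan2(+0.007558, -0.0004144) = 93.1° ≈ 093°.

093°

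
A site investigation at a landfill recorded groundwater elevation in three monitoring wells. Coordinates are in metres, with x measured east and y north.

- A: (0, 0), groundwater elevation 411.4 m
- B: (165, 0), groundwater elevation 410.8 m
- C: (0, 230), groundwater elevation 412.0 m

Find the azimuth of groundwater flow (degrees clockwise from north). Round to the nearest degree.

126°

∂h/∂x = (410.8 − 411.4) / (165 − 0) = -0.003636
∂h/∂y = (412.0 − 411.4) / (230 − 0) = +0.002609
Flow direction (−∇h) has components (+0.003636 E, -0.002609 N).
Azimuth = atan2(E, N) = atan2(+0.003636, -0.002609) = 125.7° ≈ 126°.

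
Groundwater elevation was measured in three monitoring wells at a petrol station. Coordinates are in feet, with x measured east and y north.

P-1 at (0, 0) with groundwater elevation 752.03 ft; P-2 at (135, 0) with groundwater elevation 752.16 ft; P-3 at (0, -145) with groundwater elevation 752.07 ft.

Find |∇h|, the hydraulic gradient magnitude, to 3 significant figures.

0.00100

∂h/∂x = (752.16 − 752.03) / (135 − 0) = +0.0009630
∂h/∂y = (752.07 − 752.03) / (-145 − 0) = -0.0002759
|∇h| = √(0.0009630² + -0.0002759²) = 0.001002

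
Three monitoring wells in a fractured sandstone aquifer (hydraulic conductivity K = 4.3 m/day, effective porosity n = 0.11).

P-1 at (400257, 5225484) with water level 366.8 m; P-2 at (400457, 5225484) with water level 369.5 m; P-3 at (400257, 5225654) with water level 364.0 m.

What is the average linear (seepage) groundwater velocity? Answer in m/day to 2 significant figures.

0.83 m/day

∂h/∂x = (369.5 − 366.8) / (400457 − 400257) = +0.01350
∂h/∂y = (364.0 − 366.8) / (5225654 − 5225484) = -0.01647
|∇h| = √(0.01350² + -0.01647²) = 0.0213
Seepage velocity v = K·i/n = 4.3 × 0.0213 / 0.11 = 0.8326 m/day.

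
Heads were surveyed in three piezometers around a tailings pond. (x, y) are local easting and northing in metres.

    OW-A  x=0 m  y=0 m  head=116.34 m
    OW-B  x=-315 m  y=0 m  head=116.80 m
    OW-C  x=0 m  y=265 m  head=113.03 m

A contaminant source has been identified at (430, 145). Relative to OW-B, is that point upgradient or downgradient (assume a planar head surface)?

downgradient

∂h/∂x = (116.80 − 116.34) / (-315 − 0) = -0.001460
∂h/∂y = (113.03 − 116.34) / (265 − 0) = -0.01249
Head at (430, 145) = 116.34 + (-0.001460)·(430) + (-0.01249)·(145) = 113.90 m.
That is lower than the 116.80 m at OW-B, so the point is downgradient.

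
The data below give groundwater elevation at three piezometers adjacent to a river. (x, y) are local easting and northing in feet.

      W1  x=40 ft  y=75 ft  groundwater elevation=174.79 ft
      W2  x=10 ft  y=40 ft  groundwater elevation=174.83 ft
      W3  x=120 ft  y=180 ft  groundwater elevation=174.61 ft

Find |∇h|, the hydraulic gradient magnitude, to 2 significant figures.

0.0087

Taking W1 as reference: W2−W1 = (-30, -35, +0.04); W3−W1 = (80, 105, -0.18).
Determinant of the coordinate differences = (-30)·105 − 80·(-35) = -350.
∂h/∂x = [(+0.04)·105 − (-0.18)·(-35)] / -350 = +0.006000
∂h/∂y = [(-30)·(-0.18) − 80·(+0.04)] / -350 = -0.006286
|∇h| = √(0.006000² + -0.006286²) = 0.00869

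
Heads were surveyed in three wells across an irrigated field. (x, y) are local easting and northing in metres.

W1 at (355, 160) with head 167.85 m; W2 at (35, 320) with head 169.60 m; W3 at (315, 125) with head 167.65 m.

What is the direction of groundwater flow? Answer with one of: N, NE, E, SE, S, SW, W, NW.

S

With h = a·x + b·y + c and W1 as origin, the differences give:
  (-320)·a + 160·b = +1.75
  (-40)·a + (-35)·b = -0.20
Eliminate b (×(-35) and ×160, subtract): 17600·a = -29.250 → a = ∂h/∂x = -0.001662
Back-substitute: b = ∂h/∂y = +0.007614.
Flow = −∇h = (+0.001662 east, -0.007614 north), which points south.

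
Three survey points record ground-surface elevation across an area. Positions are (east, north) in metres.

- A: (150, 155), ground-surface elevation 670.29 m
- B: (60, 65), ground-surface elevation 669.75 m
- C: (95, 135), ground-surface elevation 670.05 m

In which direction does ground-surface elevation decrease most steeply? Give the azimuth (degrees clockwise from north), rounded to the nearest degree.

Three-point gradient (reference A): Δ to B = (-90, -90, -0.54), Δ to C = (-55, -20, -0.24).
∂z/∂x = +0.003429, ∂z/∂y = +0.002571 (det = -3150).
Steepest decrease is along −∇f: components (-0.003429 E, -0.002571 N).
Azimuth = atan2(-0.003429, -0.002571) = 233.1° ≈ 233°.

233°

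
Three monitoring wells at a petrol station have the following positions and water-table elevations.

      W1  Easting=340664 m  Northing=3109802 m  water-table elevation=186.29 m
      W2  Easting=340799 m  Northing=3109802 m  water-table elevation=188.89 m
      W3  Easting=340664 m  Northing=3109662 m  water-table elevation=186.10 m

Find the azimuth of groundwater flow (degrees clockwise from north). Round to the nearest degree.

266°

∂h/∂x = (188.89 − 186.29) / (340799 − 340664) = +0.01926
∂h/∂y = (186.10 − 186.29) / (3109662 − 3109802) = +0.001357
Flow direction (−∇h) has components (-0.01926 E, -0.001357 N).
Azimuth = atan2(E, N) = atan2(-0.01926, -0.001357) = 266.0° ≈ 266°.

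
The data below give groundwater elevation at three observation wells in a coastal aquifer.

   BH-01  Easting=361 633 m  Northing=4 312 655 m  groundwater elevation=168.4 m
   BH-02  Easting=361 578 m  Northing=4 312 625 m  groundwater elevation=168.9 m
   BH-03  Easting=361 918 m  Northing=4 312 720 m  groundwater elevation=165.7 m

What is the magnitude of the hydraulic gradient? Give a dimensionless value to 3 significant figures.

With h = a·x + b·y + c and BH-01 as origin, the differences give:
  (-55)·a + (-30)·b = +0.5
  285·a + 65·b = -2.7
Eliminate b (×65 and ×(-30), subtract): 4975·a = -48.50 → a = ∂h/∂x = -0.009749
Back-substitute: b = ∂h/∂y = +0.001206.
|∇h| = √(-0.009749² + 0.001206²) = 0.009823

0.00982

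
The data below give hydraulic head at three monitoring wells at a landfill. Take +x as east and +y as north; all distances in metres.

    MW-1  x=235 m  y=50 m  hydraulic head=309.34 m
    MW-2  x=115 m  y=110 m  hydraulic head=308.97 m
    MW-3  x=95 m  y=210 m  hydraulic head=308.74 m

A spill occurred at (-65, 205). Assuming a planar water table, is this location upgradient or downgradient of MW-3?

Taking MW-1 as reference: MW-2−MW-1 = (-120, 60, -0.37); MW-3−MW-1 = (-140, 160, -0.60).
Determinant of the coordinate differences = (-120)·160 − (-140)·60 = -10800.
∂h/∂x = [(-0.37)·160 − (-0.60)·60] / -10800 = +0.002148
∂h/∂y = [(-120)·(-0.60) − (-140)·(-0.37)] / -10800 = -0.001870
Head at (-65, 205) = 309.34 + (+0.002148)·(-300) + (-0.001870)·(155) = 308.41 m.
That is lower than the 308.74 m at MW-3, so the point is downgradient.

downgradient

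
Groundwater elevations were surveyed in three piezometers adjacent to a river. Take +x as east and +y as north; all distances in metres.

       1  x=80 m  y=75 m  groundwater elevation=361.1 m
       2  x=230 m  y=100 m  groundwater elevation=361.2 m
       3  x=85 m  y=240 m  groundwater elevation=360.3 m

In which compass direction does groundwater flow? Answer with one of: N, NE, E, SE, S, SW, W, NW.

Taking 1 as reference: 2−1 = (150, 25, +0.1); 3−1 = (5, 165, -0.8).
Solve a·Δx + b·Δy = Δh: det = 150·165 − 5·25 = 24625.
∂h/∂x = [(+0.1)·165 − (-0.8)·25] / 24625 = +0.001482
∂h/∂y = [150·(-0.8) − 5·(+0.1)] / 24625 = -0.004893
Flow = −∇h = (-0.001482 east, +0.004893 north), which points north.

N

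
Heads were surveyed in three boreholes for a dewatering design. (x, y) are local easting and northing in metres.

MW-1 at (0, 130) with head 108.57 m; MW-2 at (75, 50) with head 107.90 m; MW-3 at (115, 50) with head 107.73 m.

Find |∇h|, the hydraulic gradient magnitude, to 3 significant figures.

0.00611

Differences from MW-1: to MW-2 (Δx, Δy, Δh) = (75, -80, -0.67); to MW-3 = (115, -80, -0.84).
Solve a·Δx + b·Δy = Δh: det = 75·(-80) − 115·(-80) = 3200.
∂h/∂x = [(-0.67)·(-80) − (-0.84)·(-80)] / 3200 = -0.004250
∂h/∂y = [75·(-0.84) − 115·(-0.67)] / 3200 = +0.004391
|∇h| = √(-0.004250² + 0.004391²) = 0.006111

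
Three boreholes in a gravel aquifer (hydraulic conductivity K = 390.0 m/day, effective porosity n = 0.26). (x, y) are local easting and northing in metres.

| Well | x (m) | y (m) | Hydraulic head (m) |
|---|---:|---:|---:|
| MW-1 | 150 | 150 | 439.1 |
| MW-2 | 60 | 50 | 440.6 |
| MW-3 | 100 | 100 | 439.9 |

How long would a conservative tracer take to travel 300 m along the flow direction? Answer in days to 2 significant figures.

Differences from MW-1: to MW-2 (Δx, Δy, Δh) = (-90, -100, +1.5); to MW-3 = (-50, -50, +0.8).
Solve a·Δx + b·Δy = Δh: det = (-90)·(-50) − (-50)·(-100) = -500.
∂h/∂x = [(+1.5)·(-50) − (+0.8)·(-100)] / -500 = -0.010000
∂h/∂y = [(-90)·(+0.8) − (-50)·(+1.5)] / -500 = -0.006000
|∇h| = √(-0.010000² + -0.006000²) = 0.01166
Seepage velocity v = K·i/n = 390.0 × 0.01166 / 0.26 = 17.49 m/day.
t = 300 / 17.49 = 17.15 days.

17 days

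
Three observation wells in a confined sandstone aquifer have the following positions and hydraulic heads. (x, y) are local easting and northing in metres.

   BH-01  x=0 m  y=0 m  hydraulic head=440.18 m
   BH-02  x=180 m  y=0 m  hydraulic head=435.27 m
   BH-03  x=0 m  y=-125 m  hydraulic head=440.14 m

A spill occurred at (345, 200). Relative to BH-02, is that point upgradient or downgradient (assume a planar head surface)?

downgradient

∂h/∂x = (435.27 − 440.18) / (180 − 0) = -0.02728
∂h/∂y = (440.14 − 440.18) / (-125 − 0) = +0.0003200
Head at (345, 200) = 440.18 + (-0.02728)·(345) + (+0.0003200)·(200) = 430.83 m.
That is lower than the 435.27 m at BH-02, so the point is downgradient.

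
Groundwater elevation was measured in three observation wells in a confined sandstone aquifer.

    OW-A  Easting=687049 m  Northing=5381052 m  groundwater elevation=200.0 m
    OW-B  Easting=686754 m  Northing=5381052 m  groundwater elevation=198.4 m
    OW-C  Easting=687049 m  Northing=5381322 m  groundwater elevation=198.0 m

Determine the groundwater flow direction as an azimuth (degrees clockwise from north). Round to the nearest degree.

324°

∂h/∂x = (198.4 − 200.0) / (686754 − 687049) = +0.005424
∂h/∂y = (198.0 − 200.0) / (5381322 − 5381052) = -0.007407
Flow direction (−∇h) has components (-0.005424 E, +0.007407 N).
Azimuth = atan2(E, N) = atan2(-0.005424, +0.007407) = 323.8° ≈ 324°.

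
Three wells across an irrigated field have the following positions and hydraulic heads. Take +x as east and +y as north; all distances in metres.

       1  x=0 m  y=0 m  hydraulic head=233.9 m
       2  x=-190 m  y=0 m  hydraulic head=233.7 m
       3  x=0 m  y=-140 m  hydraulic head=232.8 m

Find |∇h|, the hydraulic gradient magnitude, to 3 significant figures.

∂h/∂x = (233.7 − 233.9) / (-190 − 0) = +0.001053
∂h/∂y = (232.8 − 233.9) / (-140 − 0) = +0.007857
|∇h| = √(0.001053² + 0.007857²) = 0.007927

0.00793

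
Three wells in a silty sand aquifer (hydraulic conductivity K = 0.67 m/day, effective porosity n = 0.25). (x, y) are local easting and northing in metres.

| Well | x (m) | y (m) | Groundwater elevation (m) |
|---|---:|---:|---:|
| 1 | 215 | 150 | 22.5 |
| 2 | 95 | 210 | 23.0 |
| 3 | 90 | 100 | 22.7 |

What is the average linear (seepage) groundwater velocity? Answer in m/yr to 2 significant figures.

3.9 m/yr

Taking 1 as reference: 2−1 = (-120, 60, +0.5); 3−1 = (-125, -50, +0.2).
Determinant of the coordinate differences = (-120)·(-50) − (-125)·60 = 13500.
∂h/∂x = [(+0.5)·(-50) − (+0.2)·60] / 13500 = -0.002741
∂h/∂y = [(-120)·(+0.2) − (-125)·(+0.5)] / 13500 = +0.002852
|∇h| = √(-0.002741² + 0.002852²) = 0.003956
Seepage velocity v = K·i/n = 0.67 × 0.003956 / 0.25 = 0.0106 m/day = 3.872 m/yr.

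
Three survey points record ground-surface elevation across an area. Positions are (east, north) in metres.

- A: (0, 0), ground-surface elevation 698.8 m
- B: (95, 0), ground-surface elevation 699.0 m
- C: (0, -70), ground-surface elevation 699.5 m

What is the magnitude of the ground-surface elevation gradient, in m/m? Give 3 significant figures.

∂z/∂x = (699.0 − 698.8) / (95 − 0) = +0.002105
∂z/∂y = (699.5 − 698.8) / (-70 − 0) = -0.01000
|∇f| = √(0.002105² + -0.01000²) = 0.01022 m/m

0.0102 m/m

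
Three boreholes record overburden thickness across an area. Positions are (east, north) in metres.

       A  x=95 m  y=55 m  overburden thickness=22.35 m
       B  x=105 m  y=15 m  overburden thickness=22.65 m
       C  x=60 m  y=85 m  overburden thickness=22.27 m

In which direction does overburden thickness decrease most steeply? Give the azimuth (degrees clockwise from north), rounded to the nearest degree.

With d = a·x + b·y + c and A as origin, the differences give:
  10·a + (-40)·b = +0.30
  (-35)·a + 30·b = -0.08
Eliminate b (×30 and ×(-40), subtract): -1100·a = 5.800 → a = ∂d/∂x = -0.005273
Back-substitute: b = ∂d/∂y = -0.008818.
Steepest decrease is along −∇f: components (+0.005273 E, +0.008818 N).
Azimuth = atan2(+0.005273, +0.008818) = 30.9° ≈ 031°.

031°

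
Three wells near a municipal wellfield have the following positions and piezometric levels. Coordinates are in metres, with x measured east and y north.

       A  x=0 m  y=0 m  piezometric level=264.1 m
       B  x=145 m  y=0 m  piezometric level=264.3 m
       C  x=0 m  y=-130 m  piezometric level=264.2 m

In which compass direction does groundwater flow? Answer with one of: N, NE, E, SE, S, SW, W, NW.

NW

∂h/∂x = (264.3 − 264.1) / (145 − 0) = +0.001379
∂h/∂y = (264.2 − 264.1) / (-130 − 0) = -0.0007692
Flow = −∇h = (-0.001379 east, +0.0007692 north), which points northwest.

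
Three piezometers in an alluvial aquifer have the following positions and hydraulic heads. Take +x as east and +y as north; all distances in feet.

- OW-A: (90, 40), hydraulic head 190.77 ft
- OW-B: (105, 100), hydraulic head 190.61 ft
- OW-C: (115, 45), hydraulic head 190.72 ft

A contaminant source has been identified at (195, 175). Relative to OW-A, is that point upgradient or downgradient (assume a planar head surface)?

downgradient

Differences from OW-A: to OW-B (Δx, Δy, Δh) = (15, 60, -0.16); to OW-C = (25, 5, -0.05).
Solve a·Δx + b·Δy = Δh: det = 15·5 − 25·60 = -1425.
∂h/∂x = [(-0.16)·5 − (-0.05)·60] / -1425 = -0.001544
∂h/∂y = [15·(-0.05) − 25·(-0.16)] / -1425 = -0.002281
Head at (195, 175) = 190.77 + (-0.001544)·(105) + (-0.002281)·(135) = 190.30 ft.
That is lower than the 190.77 ft at OW-A, so the point is downgradient.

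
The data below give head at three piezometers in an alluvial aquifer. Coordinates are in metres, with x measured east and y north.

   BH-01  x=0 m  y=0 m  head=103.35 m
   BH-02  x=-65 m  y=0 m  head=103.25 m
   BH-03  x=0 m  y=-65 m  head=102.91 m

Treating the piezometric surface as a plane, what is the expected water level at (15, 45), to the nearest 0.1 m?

103.7 m

∂h/∂x = (103.25 − 103.35) / (-65 − 0) = +0.001538
∂h/∂y = (102.91 − 103.35) / (-65 − 0) = +0.006769
h(15, 45) = 103.35 + (+0.001538)·(15) + (+0.006769)·(45) = 103.35 +0.023 +0.305 = 103.678 m.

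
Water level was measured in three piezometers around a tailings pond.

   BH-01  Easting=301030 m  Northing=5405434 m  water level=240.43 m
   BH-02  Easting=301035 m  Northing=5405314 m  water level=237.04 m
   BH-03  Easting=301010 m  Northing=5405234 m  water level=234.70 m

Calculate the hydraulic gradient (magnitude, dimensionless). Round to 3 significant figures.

With h = a·x + b·y + c and BH-01 as origin, the differences give:
  5·a + (-120)·b = -3.39
  (-20)·a + (-200)·b = -5.73
Eliminate b (×(-200) and ×(-120), subtract): -3400·a = -9.600 → a = ∂h/∂x = +0.002824
Back-substitute: b = ∂h/∂y = +0.02837.
|∇h| = √(0.002824² + 0.02837²) = 0.02851

0.0285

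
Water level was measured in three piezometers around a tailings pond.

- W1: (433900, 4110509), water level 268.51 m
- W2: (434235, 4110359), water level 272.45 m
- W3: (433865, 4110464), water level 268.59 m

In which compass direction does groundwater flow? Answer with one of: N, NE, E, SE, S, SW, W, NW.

NW

With h = a·x + b·y + c and W1 as origin, the differences give:
  335·a + (-150)·b = +3.94
  (-35)·a + (-45)·b = +0.08
Eliminate b (×(-45) and ×(-150), subtract): -20325·a = -165.300 → a = ∂h/∂x = +0.008133
Back-substitute: b = ∂h/∂y = -0.008103.
Flow = −∇h = (-0.008133 east, +0.008103 north), which points northwest.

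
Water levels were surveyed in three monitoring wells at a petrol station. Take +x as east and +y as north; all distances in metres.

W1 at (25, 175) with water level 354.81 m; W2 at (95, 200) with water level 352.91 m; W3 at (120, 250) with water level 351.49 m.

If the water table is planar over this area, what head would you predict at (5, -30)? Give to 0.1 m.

Differences from W1: to W2 (Δx, Δy, Δh) = (70, 25, -1.90); to W3 = (95, 75, -3.32).
Determinant of the coordinate differences = 70·75 − 95·25 = 2875.
∂h/∂x = [(-1.90)·75 − (-3.32)·25] / 2875 = -0.02070
∂h/∂y = [70·(-3.32) − 95·(-1.90)] / 2875 = -0.01805
h(5, -30) = 354.81 + (-0.02070)·(-20) + (-0.01805)·(-205) = 354.81 +0.414 +3.701 = 358.925 m.

358.9 m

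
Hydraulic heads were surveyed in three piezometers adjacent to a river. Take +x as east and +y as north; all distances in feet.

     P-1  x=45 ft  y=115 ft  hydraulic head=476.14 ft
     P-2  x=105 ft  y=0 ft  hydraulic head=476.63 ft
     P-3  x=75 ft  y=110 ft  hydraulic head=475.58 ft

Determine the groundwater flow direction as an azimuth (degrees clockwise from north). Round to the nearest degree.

Taking P-1 as reference: P-2−P-1 = (60, -115, +0.49); P-3−P-1 = (30, -5, -0.56).
Determinant of the coordinate differences = 60·(-5) − 30·(-115) = 3150.
∂h/∂x = [(+0.49)·(-5) − (-0.56)·(-115)] / 3150 = -0.02122
∂h/∂y = [60·(-0.56) − 30·(+0.49)] / 3150 = -0.01533
Flow direction (−∇h) has components (+0.02122 E, +0.01533 N).
Azimuth = atan2(E, N) = atan2(+0.02122, +0.01533) = 54.2° ≈ 054°.

054°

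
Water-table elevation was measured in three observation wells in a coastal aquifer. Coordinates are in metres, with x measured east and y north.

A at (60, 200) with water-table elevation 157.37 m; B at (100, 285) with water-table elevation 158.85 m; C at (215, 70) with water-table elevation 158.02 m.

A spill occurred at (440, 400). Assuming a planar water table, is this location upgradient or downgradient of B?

upgradient

Differences from A: to B (Δx, Δy, Δh) = (40, 85, +1.48); to C = (155, -130, +0.65).
Solve a·Δx + b·Δy = Δh: det = 40·(-130) − 155·85 = -18375.
∂h/∂x = [(+1.48)·(-130) − (+0.65)·85] / -18375 = +0.01348
∂h/∂y = [40·(+0.65) − 155·(+1.48)] / -18375 = +0.01107
Head at (440, 400) = 157.37 + (+0.01348)·(380) + (+0.01107)·(200) = 164.71 m.
That is higher than the 158.85 m at B, so the point is upgradient.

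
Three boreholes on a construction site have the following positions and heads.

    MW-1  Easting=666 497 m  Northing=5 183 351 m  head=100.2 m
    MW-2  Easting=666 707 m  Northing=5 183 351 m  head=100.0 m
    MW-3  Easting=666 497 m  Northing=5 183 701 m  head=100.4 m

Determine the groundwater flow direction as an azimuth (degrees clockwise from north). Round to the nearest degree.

121°

∂h/∂x = (100.0 − 100.2) / (666707 − 666497) = -0.0009524
∂h/∂y = (100.4 − 100.2) / (5183701 − 5183351) = +0.0005714
Flow direction (−∇h) has components (+0.0009524 E, -0.0005714 N).
Azimuth = atan2(E, N) = atan2(+0.0009524, -0.0005714) = 121.0° ≈ 121°.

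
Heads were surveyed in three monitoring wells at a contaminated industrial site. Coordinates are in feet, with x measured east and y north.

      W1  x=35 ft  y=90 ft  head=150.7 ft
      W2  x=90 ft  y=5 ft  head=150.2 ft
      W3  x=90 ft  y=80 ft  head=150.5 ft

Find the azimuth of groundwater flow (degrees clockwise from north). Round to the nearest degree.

144°

Three-point gradient (reference W1): Δ to W2 = (55, -85, -0.5), Δ to W3 = (55, -10, -0.2).
∂h/∂x = -0.002909, ∂h/∂y = +0.004000 (det = 4125).
Flow direction (−∇h) has components (+0.002909 E, -0.004000 N).
Azimuth = atan2(E, N) = atan2(+0.002909, -0.004000) = 144.0° ≈ 144°.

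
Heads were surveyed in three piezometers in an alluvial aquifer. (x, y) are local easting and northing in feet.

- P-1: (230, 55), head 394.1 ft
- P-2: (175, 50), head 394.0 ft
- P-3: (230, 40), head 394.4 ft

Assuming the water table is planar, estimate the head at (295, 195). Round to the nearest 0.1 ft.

391.5 ft

With h = a·x + b·y + c and P-1 as origin, the differences give:
  (-55)·a + (-5)·b = -0.1
  0·a + (-15)·b = +0.3
Eliminate b (×(-15) and ×(-5), subtract): 825·a = 3.00 → a = ∂h/∂x = +0.003636
Back-substitute: b = ∂h/∂y = -0.02000.
h(295, 195) = 394.1 + (+0.003636)·(65) + (-0.02000)·(140) = 394.1 +0.236 -2.800 = 391.536 ft.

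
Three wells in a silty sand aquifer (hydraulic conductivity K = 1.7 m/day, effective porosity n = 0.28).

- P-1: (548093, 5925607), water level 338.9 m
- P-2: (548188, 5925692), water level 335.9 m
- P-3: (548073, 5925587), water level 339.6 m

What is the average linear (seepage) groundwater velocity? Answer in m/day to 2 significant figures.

Differences from P-1: to P-2 (Δx, Δy, Δh) = (95, 85, -3.0); to P-3 = (-20, -20, +0.7).
Solve a·Δx + b·Δy = Δh: det = 95·(-20) − (-20)·85 = -200.
∂h/∂x = [(-3.0)·(-20) − (+0.7)·85] / -200 = -0.002500
∂h/∂y = [95·(+0.7) − (-20)·(-3.0)] / -200 = -0.03250
|∇h| = √(-0.002500² + -0.03250²) = 0.0326
Seepage velocity v = K·i/n = 1.7 × 0.0326 / 0.28 = 0.1979 m/day.

0.20 m/day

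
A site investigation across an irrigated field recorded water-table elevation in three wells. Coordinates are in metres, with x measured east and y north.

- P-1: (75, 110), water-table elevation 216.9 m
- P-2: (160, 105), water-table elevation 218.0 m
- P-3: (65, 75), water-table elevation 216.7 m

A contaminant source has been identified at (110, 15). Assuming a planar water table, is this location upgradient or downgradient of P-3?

Differences from P-1: to P-2 (Δx, Δy, Δh) = (85, -5, +1.1); to P-3 = (-10, -35, -0.2).
Determinant of the coordinate differences = 85·(-35) − (-10)·(-5) = -3025.
∂h/∂x = [(+1.1)·(-35) − (-0.2)·(-5)] / -3025 = +0.01306
∂h/∂y = [85·(-0.2) − (-10)·(+1.1)] / -3025 = +0.001983
Head at (110, 15) = 216.9 + (+0.01306)·(35) + (+0.001983)·(-95) = 217.17 m.
That is higher than the 216.7 m at P-3, so the point is upgradient.

upgradient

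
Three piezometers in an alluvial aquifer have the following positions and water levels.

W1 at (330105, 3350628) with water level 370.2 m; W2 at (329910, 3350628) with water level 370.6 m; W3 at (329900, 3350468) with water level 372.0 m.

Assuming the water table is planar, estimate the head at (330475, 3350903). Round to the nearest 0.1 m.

With h = a·x + b·y + c and W1 as origin, the differences give:
  (-195)·a + 0·b = +0.4
  (-205)·a + (-160)·b = +1.8
Eliminate b (×(-160) and ×0, subtract): 31200·a = -64.00 → a = ∂h/∂x = -0.002051
Back-substitute: b = ∂h/∂y = -0.008622.
h(330475, 3350903) = 370.2 + (-0.002051)·(370) + (-0.008622)·(275) = 370.2 -0.759 -2.371 = 367.070 m.

367.1 m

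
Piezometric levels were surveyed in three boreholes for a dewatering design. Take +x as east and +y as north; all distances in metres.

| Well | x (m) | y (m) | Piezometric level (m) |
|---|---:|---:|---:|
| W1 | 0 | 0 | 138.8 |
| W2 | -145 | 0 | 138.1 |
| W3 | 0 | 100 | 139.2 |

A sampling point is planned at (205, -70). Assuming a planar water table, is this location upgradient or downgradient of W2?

upgradient

∂h/∂x = (138.1 − 138.8) / (-145 − 0) = +0.004828
∂h/∂y = (139.2 − 138.8) / (100 − 0) = +0.004000
Head at (205, -70) = 138.8 + (+0.004828)·(205) + (+0.004000)·(-70) = 139.51 m.
That is higher than the 138.1 m at W2, so the point is upgradient.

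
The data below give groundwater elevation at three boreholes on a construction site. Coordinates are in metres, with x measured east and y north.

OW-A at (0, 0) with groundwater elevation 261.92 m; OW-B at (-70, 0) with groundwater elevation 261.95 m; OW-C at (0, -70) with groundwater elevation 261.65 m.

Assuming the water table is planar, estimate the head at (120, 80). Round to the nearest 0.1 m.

262.2 m

∂h/∂x = (261.95 − 261.92) / (-70 − 0) = -0.0004286
∂h/∂y = (261.65 − 261.92) / (-70 − 0) = +0.003857
h(120, 80) = 261.92 + (-0.0004286)·(120) + (+0.003857)·(80) = 261.92 -0.051 +0.309 = 262.177 m.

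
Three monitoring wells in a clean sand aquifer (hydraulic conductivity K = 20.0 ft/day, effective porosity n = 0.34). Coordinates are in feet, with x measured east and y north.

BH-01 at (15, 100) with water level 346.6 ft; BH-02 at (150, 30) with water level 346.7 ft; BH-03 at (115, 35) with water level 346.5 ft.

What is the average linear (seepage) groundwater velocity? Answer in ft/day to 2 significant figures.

0.90 ft/day

With h = a·x + b·y + c and BH-01 as origin, the differences give:
  135·a + (-70)·b = +0.1
  100·a + (-65)·b = -0.1
Eliminate b (×(-65) and ×(-70), subtract): -1775·a = -13.50 → a = ∂h/∂x = +0.007606
Back-substitute: b = ∂h/∂y = +0.01324.
|∇h| = √(0.007606² + 0.01324²) = 0.01527
Seepage velocity v = K·i/n = 20.0 × 0.01527 / 0.34 = 0.8982 ft/day.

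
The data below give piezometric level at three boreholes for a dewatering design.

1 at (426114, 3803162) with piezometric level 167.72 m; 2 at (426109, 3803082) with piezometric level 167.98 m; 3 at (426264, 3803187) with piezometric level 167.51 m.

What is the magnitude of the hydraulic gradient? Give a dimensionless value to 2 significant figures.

0.0033

Differences from 1: to 2 (Δx, Δy, Δh) = (-5, -80, +0.26); to 3 = (150, 25, -0.21).
Determinant of the coordinate differences = (-5)·25 − 150·(-80) = 11875.
∂h/∂x = [(+0.26)·25 − (-0.21)·(-80)] / 11875 = -0.0008674
∂h/∂y = [(-5)·(-0.21) − 150·(+0.26)] / 11875 = -0.003196
|∇h| = √(-0.0008674² + -0.003196²) = 0.003312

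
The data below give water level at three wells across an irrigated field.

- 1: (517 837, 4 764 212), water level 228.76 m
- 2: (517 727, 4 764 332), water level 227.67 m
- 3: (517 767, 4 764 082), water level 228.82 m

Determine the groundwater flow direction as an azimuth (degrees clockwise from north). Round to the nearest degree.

Differences from 1: to 2 (Δx, Δy, Δh) = (-110, 120, -1.09); to 3 = (-70, -130, +0.06).
Solve a·Δx + b·Δy = Δh: det = (-110)·(-130) − (-70)·120 = 22700.
∂h/∂x = [(-1.09)·(-130) − (+0.06)·120] / 22700 = +0.005925
∂h/∂y = [(-110)·(+0.06) − (-70)·(-1.09)] / 22700 = -0.003652
Flow direction (−∇h) has components (-0.005925 E, +0.003652 N).
Azimuth = atan2(E, N) = atan2(-0.005925, +0.003652) = 301.6° ≈ 302°.

302°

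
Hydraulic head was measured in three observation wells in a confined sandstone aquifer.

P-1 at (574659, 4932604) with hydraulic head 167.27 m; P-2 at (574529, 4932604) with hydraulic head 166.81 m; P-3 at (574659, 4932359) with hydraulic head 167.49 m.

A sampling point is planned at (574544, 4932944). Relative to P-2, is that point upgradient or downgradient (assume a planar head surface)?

∂h/∂x = (166.81 − 167.27) / (574529 − 574659) = +0.003538
∂h/∂y = (167.49 − 167.27) / (4932359 − 4932604) = -0.0008980
Head at (574544, 4932944) = 167.27 + (+0.003538)·(-115) + (-0.0008980)·(340) = 166.56 m.
That is lower than the 166.81 m at P-2, so the point is downgradient.

downgradient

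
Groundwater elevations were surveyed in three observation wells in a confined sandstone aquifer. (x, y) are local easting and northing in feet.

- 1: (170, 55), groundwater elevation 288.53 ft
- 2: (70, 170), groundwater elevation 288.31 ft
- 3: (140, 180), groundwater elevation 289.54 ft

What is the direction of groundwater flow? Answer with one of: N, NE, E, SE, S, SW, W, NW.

Taking 1 as reference: 2−1 = (-100, 115, -0.22); 3−1 = (-30, 125, +1.01).
Solve a·Δx + b·Δy = Δh: det = (-100)·125 − (-30)·115 = -9050.
∂h/∂x = [(-0.22)·125 − (+1.01)·115] / -9050 = +0.01587
∂h/∂y = [(-100)·(+1.01) − (-30)·(-0.22)] / -9050 = +0.01189
Flow = −∇h = (-0.01587 east, -0.01189 north), which points southwest.

SW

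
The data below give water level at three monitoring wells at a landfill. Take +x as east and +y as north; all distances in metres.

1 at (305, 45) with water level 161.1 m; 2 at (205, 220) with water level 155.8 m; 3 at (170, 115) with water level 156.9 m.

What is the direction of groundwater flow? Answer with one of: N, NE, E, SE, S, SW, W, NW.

NW

Differences from 1: to 2 (Δx, Δy, Δh) = (-100, 175, -5.3); to 3 = (-135, 70, -4.2).
Solve a·Δx + b·Δy = Δh: det = (-100)·70 − (-135)·175 = 16625.
∂h/∂x = [(-5.3)·70 − (-4.2)·175] / 16625 = +0.02189
∂h/∂y = [(-100)·(-4.2) − (-135)·(-5.3)] / 16625 = -0.01777
Flow = −∇h = (-0.02189 east, +0.01777 north), which points northwest.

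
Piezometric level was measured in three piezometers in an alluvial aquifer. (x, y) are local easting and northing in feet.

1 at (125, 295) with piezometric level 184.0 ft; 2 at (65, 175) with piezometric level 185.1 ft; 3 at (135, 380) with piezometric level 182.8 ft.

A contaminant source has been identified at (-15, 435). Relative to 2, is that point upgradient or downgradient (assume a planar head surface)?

Differences from 1: to 2 (Δx, Δy, Δh) = (-60, -120, +1.1); to 3 = (10, 85, -1.2).
Determinant of the coordinate differences = (-60)·85 − 10·(-120) = -3900.
∂h/∂x = [(+1.1)·85 − (-1.2)·(-120)] / -3900 = +0.01295
∂h/∂y = [(-60)·(-1.2) − 10·(+1.1)] / -3900 = -0.01564
Head at (-15, 435) = 184.0 + (+0.01295)·(-140) + (-0.01564)·(140) = 180.00 ft.
That is lower than the 185.1 ft at 2, so the point is downgradient.

downgradient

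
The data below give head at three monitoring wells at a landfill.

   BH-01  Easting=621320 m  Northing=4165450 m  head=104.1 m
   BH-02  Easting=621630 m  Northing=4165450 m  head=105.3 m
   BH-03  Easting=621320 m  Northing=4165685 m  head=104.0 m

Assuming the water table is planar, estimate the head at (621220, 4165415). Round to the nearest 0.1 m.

∂h/∂x = (105.3 − 104.1) / (621630 − 621320) = +0.003871
∂h/∂y = (104.0 − 104.1) / (4165685 − 4165450) = -0.0004255
h(621220, 4165415) = 104.1 + (+0.003871)·(-100) + (-0.0004255)·(-35) = 104.1 -0.387 +0.015 = 103.728 m.

103.7 m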